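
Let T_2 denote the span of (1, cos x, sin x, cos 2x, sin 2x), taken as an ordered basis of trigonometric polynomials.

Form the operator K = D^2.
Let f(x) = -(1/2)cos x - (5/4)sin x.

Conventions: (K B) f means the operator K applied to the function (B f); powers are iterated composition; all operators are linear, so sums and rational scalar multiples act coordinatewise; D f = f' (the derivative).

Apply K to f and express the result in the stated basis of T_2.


the result is g(x) = (1/2)cos x + (5/4)sin x

D f = -(5/4)cos x + (1/2)sin x
D D f = (1/2)cos x + (5/4)sin x


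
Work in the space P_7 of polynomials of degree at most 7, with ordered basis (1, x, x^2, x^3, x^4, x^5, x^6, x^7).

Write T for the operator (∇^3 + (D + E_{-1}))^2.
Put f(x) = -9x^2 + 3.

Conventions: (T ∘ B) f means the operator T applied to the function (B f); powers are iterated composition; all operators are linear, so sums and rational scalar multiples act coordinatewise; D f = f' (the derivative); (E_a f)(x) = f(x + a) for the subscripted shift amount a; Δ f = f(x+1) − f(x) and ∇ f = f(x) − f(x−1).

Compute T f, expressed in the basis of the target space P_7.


the image equals g(x) = -9x^2 - 15

∇ f = -18x + 9
∇ ∇ f = -18
∇ ∇ ∇ f = 0
D f = -18x
E_{-1} f = -9x^2 + 18x - 6
(D + E_{-1}) f = -9x^2 - 6
(∇^3 + (D + E_{-1})) f = -9x^2 - 6
∇ (∇^3 + (D + E_{-1})) f = -18x + 9
∇ ∇ (∇^3 + (D + E_{-1})) f = -18
∇ ∇ ∇ (∇^3 + (D + E_{-1})) f = 0
D (∇^3 + (D + E_{-1})) f = -18x
E_{-1} (∇^3 + (D + E_{-1})) f = -9x^2 + 18x - 15
(D + E_{-1}) (∇^3 + (D + E_{-1})) f = -9x^2 - 15
(∇^3 + (D + E_{-1})) (∇^3 + (D + E_{-1})) f = -9x^2 - 15


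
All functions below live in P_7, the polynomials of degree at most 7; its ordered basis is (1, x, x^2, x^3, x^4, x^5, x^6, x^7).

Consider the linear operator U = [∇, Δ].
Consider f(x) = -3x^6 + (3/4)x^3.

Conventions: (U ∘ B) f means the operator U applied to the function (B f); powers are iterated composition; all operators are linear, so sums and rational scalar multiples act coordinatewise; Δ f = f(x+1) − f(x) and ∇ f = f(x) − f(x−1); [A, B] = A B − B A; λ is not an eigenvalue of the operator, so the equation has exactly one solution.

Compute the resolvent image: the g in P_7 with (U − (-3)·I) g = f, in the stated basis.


write g with unknown coordinates in the stated basis and equate coefficients in (U − (-3)·I) g = f
solving from the highest basis element down gives g = -x^6 + (1/4)x^3
check: U g = 0
so U g − (-3)·g = -3x^6 + (3/4)x^3 = f ✓

the image equals g(x) = -x^6 + (1/4)x^3


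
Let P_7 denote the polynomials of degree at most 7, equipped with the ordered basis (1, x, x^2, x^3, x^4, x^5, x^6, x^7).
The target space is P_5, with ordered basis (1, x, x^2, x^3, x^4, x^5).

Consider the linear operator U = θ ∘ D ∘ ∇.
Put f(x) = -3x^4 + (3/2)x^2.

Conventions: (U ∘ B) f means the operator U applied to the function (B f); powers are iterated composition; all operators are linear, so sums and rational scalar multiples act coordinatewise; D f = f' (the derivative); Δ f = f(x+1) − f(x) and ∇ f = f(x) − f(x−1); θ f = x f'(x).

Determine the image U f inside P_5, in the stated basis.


the result is g(x) = -72x^2 + 36x

∇ f = -12x^3 + 18x^2 - 9x + 3/2
D ∇ f = -36x^2 + 36x - 9
θ D ∇ f = -72x^2 + 36x


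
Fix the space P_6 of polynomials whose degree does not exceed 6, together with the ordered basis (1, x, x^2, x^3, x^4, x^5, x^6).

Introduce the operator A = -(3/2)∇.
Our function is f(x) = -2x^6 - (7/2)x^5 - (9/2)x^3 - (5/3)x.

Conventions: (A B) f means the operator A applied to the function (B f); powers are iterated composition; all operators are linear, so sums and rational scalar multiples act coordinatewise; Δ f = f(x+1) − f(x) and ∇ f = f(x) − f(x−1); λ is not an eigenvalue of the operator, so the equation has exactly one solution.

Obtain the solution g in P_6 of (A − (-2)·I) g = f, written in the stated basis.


write g with unknown coordinates in the stated basis and equate coefficients in (A − (-2)·I) g = f
solving from the highest basis element down gives g = -x^6 - (25/4)x^5 - (195/16)x^4 - (111/16)x^3 + (231/64)x^2 + (985/384)x - 401/512
check: A g = 9x^5 + (195/8)x^4 + (75/8)x^3 - (231/32)x^2 - (435/64)x + 401/256
so A g − (-2)·g = -2x^6 - (7/2)x^5 - (9/2)x^3 - (5/3)x = f ✓

g(x) = -x^6 - (25/4)x^5 - (195/16)x^4 - (111/16)x^3 + (231/64)x^2 + (985/384)x - 401/512


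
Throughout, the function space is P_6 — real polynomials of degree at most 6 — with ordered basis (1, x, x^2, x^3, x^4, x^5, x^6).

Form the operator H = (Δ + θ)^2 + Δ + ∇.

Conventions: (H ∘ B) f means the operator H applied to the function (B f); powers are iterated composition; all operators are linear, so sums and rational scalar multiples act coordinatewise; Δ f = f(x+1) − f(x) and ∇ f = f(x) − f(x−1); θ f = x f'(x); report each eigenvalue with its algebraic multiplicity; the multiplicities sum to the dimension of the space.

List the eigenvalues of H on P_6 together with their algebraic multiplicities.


λ = 0 (multiplicity 1), λ = 1 (multiplicity 1), λ = 4 (multiplicity 1), λ = 9 (multiplicity 1), λ = 16 (multiplicity 1), λ = 25 (multiplicity 1), λ = 36 (multiplicity 1)

image of 1: 0
image of x: x + 3
image of x^2: 4x^2 + 10x + 4
image of x^3: 9x^3 + 21x^2 + 18x + 11
image of x^4: 16x^4 + 36x^3 + 48x^2 + 52x + 18
image of x^5: 25x^5 + 55x^4 + 100x^3 + 150x^2 + 100x + 37
image of x^6: 36x^6 + 78x^5 + 180x^4 + 340x^3 + 330x^2 + 234x + 68
the matrix is upper triangular; its diagonal is (0, 1, 4, 9, 16, 25, 36)
for a triangular matrix the eigenvalues are the diagonal entries, with algebraic multiplicity their repetition count


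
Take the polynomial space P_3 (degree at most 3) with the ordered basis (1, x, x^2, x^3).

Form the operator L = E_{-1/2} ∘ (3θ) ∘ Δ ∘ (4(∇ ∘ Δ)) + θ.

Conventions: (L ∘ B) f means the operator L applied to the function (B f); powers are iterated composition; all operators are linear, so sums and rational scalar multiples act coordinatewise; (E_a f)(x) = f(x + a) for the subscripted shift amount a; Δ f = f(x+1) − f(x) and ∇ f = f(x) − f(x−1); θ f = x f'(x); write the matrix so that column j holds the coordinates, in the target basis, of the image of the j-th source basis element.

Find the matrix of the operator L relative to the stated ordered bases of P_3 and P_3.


the matrix is [[0, 0, 0, 0]; [0, 1, 0, 0]; [0, 0, 2, 0]; [0, 0, 0, 3]] (rows listed top to bottom)

image of 1: 0
image of x: x
image of x^2: 2x^2
image of x^3: 3x^3
each image's coordinates form column j of the matrix


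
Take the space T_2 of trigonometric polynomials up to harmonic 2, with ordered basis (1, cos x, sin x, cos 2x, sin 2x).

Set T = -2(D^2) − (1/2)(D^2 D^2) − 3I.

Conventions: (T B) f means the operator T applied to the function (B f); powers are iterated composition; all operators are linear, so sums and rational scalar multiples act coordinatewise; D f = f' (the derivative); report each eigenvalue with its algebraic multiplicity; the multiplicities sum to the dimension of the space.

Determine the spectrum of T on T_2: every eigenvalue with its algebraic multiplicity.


λ = -3 (multiplicity 3), λ = -3/2 (multiplicity 2)

image of 1: -3
image of cos x: -(3/2)cos x
image of sin x: -(3/2)sin x
image of cos 2x: -3cos 2x
image of sin 2x: -3sin 2x
the matrix is diagonal; its diagonal is (-3, -3/2, -3/2, -3, -3)
for a triangular matrix the eigenvalues are the diagonal entries, with algebraic multiplicity their repetition count


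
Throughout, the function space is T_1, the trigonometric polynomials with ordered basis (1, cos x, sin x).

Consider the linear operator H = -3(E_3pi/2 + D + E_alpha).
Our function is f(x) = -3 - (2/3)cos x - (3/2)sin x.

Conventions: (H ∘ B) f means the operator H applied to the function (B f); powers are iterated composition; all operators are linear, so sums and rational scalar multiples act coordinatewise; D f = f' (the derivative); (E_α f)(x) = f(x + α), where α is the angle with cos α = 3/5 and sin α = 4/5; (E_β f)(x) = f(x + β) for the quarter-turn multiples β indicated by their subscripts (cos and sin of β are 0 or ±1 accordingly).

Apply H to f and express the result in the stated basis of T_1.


g(x) = 18 + (24/5)cos x + (11/10)sin x

E_3pi/2 f = -3 + (3/2)cos x - (2/3)sin x
D f = -(3/2)cos x + (2/3)sin x
E_alpha f = -3 - (8/5)cos x - (11/30)sin x
(E_3pi/2 + D + E_alpha) f = -6 - (8/5)cos x - (11/30)sin x
(-3(E_3pi/2 + D + E_alpha)) f = 18 + (24/5)cos x + (11/10)sin x


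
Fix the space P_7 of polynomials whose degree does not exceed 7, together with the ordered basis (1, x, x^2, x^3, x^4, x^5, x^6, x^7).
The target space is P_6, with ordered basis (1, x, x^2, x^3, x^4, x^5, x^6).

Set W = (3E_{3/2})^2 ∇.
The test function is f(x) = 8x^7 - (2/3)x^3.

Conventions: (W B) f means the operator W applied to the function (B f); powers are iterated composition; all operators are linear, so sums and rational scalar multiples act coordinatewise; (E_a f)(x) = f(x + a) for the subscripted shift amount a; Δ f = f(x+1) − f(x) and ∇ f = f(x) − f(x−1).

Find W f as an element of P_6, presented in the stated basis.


∇ f = 56x^6 - 168x^5 + 280x^4 - 280x^3 + 166x^2 - 54x + 22/3
E_{3/2} ∇ f = 56x^6 + 336x^5 + 910x^4 + 1400x^3 + (2537/2)x^2 + 633x + 3227/24
(3E_{3/2}) ∇ f = 168x^6 + 1008x^5 + 2730x^4 + 4200x^3 + (7611/2)x^2 + 1899x + 3227/8
E_{3/2} (3E_{3/2}) ∇ f = 168x^6 + 2520x^5 + 15960x^4 + 54600x^3 + 106338x^2 + 111690x + 49378
(3E_{3/2}) (3E_{3/2}) ∇ f = 504x^6 + 7560x^5 + 47880x^4 + 163800x^3 + 319014x^2 + 335070x + 148134

the image equals g(x) = 504x^6 + 7560x^5 + 47880x^4 + 163800x^3 + 319014x^2 + 335070x + 148134


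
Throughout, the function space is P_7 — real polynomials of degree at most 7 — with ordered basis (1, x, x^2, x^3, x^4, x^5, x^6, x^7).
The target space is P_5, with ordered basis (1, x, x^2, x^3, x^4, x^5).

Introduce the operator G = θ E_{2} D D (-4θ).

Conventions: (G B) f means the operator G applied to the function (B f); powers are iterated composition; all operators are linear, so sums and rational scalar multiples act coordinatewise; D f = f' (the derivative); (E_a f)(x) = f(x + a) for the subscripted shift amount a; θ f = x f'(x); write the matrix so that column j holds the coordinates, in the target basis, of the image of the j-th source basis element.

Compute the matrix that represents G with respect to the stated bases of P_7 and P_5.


image of 1: 0
image of x: 0
image of x^2: 0
image of x^3: -72x
image of x^4: -384x^2 - 768x
image of x^5: -1200x^3 - 4800x^2 - 4800x
image of x^6: -2880x^4 - 17280x^3 - 34560x^2 - 23040x
image of x^7: -5880x^5 - 47040x^4 - 141120x^3 - 188160x^2 - 94080x
each image's coordinates form column j of the matrix

the matrix is [[0, 0, 0, 0, 0, 0, 0, 0]; [0, 0, 0, -72, -768, -4800, -23040, -94080]; [0, 0, 0, 0, -384, -4800, -34560, -188160]; [0, 0, 0, 0, 0, -1200, -17280, -141120]; [0, 0, 0, 0, 0, 0, -2880, -47040]; [0, 0, 0, 0, 0, 0, 0, -5880]] (rows listed top to bottom)


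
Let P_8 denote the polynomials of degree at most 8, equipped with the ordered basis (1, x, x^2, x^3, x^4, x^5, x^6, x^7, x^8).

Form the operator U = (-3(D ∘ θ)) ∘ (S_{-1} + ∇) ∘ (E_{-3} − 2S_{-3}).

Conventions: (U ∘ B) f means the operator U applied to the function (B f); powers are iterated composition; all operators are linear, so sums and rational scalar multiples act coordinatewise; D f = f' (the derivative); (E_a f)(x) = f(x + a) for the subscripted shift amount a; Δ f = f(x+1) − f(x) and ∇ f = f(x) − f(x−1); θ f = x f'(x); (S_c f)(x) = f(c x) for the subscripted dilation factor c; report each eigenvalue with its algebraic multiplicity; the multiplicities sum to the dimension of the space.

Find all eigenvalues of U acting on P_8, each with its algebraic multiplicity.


λ = 0 (multiplicity 9)

image of 1: 0
image of x: 21
image of x^2: 204x + 84
image of x^3: 1485x^2 - 1872x + 630
image of x^4: 7728x^3 + 17064x^2 - 11808x + 1176
image of x^5: 36525x^4 - 116160x^3 + 135540x^2 - 59520x + 11130
image of x^6: 157356x^5 + 654300x^4 - 1051200x^3 + 752760x^2 - 245520x + 7812
image of x^7: 643125x^6 - 3305232x^5 + 6914250x^4 - 7365120x^3 + 4375350x^2 - 1237824x + 177870
image of x^8: 2519232x^7 + 15426768x^6 - 39686976x^5 + 54843600x^4 - 43774080x^3 + 18292176x^2 - 3522624x - 78288
the matrix is upper triangular; its diagonal is (0, 0, 0, 0, 0, 0, 0, 0, 0)
for a triangular matrix the eigenvalues are the diagonal entries, with algebraic multiplicity their repetition count


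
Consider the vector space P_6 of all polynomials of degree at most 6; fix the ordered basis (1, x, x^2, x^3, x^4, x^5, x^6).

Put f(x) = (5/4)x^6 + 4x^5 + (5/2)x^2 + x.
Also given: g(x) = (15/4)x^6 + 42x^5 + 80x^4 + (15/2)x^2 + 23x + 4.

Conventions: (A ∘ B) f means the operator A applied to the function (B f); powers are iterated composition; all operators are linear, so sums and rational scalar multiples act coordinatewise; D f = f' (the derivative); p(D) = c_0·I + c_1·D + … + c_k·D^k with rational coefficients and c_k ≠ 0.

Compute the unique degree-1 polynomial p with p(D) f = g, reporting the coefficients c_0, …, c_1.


p(D) = 3·I + 4·D, i.e. c_0 = 3, c_1 = 4

D^0 f = (5/4)x^6 + 4x^5 + (5/2)x^2 + x
D^1 f = (15/2)x^5 + 20x^4 + 5x + 1
matching coefficients of g against c_0 f + c_1 Df + … from the top degree down determines the c_i
solution: c_0 = 3, c_1 = 4


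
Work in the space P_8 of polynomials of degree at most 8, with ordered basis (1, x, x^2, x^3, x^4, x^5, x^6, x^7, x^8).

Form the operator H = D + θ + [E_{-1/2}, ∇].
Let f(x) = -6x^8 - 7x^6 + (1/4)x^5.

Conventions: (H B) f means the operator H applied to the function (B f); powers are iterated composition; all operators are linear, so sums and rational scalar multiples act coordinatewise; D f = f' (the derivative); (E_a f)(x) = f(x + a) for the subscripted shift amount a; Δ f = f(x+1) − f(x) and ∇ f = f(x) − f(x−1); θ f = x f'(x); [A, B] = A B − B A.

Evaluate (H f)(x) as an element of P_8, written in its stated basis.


D f = -48x^7 - 42x^5 + (5/4)x^4
θ f = -48x^8 - 42x^6 + (5/4)x^5
∇ f = -48x^7 + 168x^6 - 378x^5 + (2105/4)x^4 - (957/2)x^3 + (551/2)x^2 - (365/4)x + 53/4
E_{-1/2} ∇ f = -48x^7 + 336x^6 - 1134x^5 + (9245/4)x^4 - 3001x^3 + (19553/8)x^2 - (9149/8)x + 15057/64
E_{-1/2} f = -6x^8 + 24x^7 - 49x^6 + (253/4)x^5 - (425/8)x^4 + (229/8)x^3 - (19/2)x^2 + (113/64)x - 9/64
∇ E_{-1/2} f = -48x^7 + 336x^6 - 1134x^5 + (9245/4)x^4 - 3001x^3 + (19553/8)x^2 - (9149/8)x + 15057/64
[E_{-1/2}, ∇] f = 0
(D + θ + [E_{-1/2}, ∇]) f = -48x^8 - 48x^7 - 42x^6 - (163/4)x^5 + (5/4)x^4

g(x) = -48x^8 - 48x^7 - 42x^6 - (163/4)x^5 + (5/4)x^4


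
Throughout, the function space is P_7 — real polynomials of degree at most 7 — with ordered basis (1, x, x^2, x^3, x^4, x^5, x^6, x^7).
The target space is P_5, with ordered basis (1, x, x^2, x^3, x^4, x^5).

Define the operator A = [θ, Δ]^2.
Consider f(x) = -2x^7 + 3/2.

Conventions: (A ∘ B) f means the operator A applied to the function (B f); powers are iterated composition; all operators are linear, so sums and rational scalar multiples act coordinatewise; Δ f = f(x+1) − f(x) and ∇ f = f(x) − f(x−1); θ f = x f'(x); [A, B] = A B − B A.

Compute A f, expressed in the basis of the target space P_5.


Δ f = -14x^6 - 42x^5 - 70x^4 - 70x^3 - 42x^2 - 14x - 2
θ Δ f = -84x^6 - 210x^5 - 280x^4 - 210x^3 - 84x^2 - 14x
θ f = -14x^7
Δ θ f = -98x^6 - 294x^5 - 490x^4 - 490x^3 - 294x^2 - 98x - 14
[θ, Δ] f = 14x^6 + 84x^5 + 210x^4 + 280x^3 + 210x^2 + 84x + 14
Δ [θ, Δ] f = 84x^5 + 630x^4 + 1960x^3 + 3150x^2 + 2604x + 882
θ Δ [θ, Δ] f = 420x^5 + 2520x^4 + 5880x^3 + 6300x^2 + 2604x
θ [θ, Δ] f = 84x^6 + 420x^5 + 840x^4 + 840x^3 + 420x^2 + 84x
Δ θ [θ, Δ] f = 504x^5 + 3360x^4 + 9240x^3 + 13020x^2 + 9324x + 2688
[θ, Δ] [θ, Δ] f = -84x^5 - 840x^4 - 3360x^3 - 6720x^2 - 6720x - 2688

g(x) = -84x^5 - 840x^4 - 3360x^3 - 6720x^2 - 6720x - 2688


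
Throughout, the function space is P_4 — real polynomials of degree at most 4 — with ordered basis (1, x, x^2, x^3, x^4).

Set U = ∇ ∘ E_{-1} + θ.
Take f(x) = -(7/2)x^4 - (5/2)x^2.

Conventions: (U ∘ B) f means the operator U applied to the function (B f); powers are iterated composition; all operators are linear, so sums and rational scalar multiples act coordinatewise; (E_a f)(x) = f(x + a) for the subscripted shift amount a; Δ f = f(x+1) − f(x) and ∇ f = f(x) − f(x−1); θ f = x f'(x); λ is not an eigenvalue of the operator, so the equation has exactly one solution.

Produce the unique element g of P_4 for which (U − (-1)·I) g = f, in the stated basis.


write g with unknown coordinates in the stated basis and equate coefficients in (U − (-1)·I) g = f
solving from the highest basis element down gives g = -(7/10)x^4 + (7/10)x^3 - (86/15)x^2 + (1121/60)x - 3077/60
check: U g = -(14/5)x^4 - (7/10)x^3 + (97/30)x^2 - (1121/60)x + 3077/60
so U g − (-1)·g = -(7/2)x^4 - (5/2)x^2 = f ✓

g(x) = -(7/10)x^4 + (7/10)x^3 - (86/15)x^2 + (1121/60)x - 3077/60


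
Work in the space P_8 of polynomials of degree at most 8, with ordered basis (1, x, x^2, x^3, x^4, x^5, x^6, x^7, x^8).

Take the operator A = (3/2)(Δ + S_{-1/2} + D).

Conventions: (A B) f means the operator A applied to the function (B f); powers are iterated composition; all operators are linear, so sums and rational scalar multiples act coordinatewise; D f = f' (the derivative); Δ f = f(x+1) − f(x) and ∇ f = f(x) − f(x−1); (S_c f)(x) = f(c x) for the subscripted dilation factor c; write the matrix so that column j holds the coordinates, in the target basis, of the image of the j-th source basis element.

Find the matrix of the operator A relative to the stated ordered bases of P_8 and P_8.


image of 1: 3/2
image of x: -(3/4)x + 3
image of x^2: (3/8)x^2 + 6x + 3/2
image of x^3: -(3/16)x^3 + 9x^2 + (9/2)x + 3/2
image of x^4: (3/32)x^4 + 12x^3 + 9x^2 + 6x + 3/2
image of x^5: -(3/64)x^5 + 15x^4 + 15x^3 + 15x^2 + (15/2)x + 3/2
image of x^6: (3/128)x^6 + 18x^5 + (45/2)x^4 + 30x^3 + (45/2)x^2 + 9x + 3/2
image of x^7: -(3/256)x^7 + 21x^6 + (63/2)x^5 + (105/2)x^4 + (105/2)x^3 + (63/2)x^2 + (21/2)x + 3/2
image of x^8: (3/512)x^8 + 24x^7 + 42x^6 + 84x^5 + 105x^4 + 84x^3 + 42x^2 + 12x + 3/2
each image's coordinates form column j of the matrix

the matrix is [[3/2, 3, 3/2, 3/2, 3/2, 3/2, 3/2, 3/2, 3/2]; [0, -3/4, 6, 9/2, 6, 15/2, 9, 21/2, 12]; [0, 0, 3/8, 9, 9, 15, 45/2, 63/2, 42]; [0, 0, 0, -3/16, 12, 15, 30, 105/2, 84]; [0, 0, 0, 0, 3/32, 15, 45/2, 105/2, 105]; [0, 0, 0, 0, 0, -3/64, 18, 63/2, 84]; [0, 0, 0, 0, 0, 0, 3/128, 21, 42]; [0, 0, 0, 0, 0, 0, 0, -3/256, 24]; [0, 0, 0, 0, 0, 0, 0, 0, 3/512]] (rows listed top to bottom)


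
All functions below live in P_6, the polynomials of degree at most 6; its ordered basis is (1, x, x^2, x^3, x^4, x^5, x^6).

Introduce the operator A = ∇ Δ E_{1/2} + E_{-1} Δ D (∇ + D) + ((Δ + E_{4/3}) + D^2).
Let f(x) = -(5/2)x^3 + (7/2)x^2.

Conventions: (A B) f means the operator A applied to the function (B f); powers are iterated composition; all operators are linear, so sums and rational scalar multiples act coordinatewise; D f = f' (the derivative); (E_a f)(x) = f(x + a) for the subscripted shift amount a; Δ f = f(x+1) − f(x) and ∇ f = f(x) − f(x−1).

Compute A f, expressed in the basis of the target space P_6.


E_{1/2} f = -(5/2)x^3 - (1/4)x^2 + (13/8)x + 9/16
Δ E_{1/2} f = -(15/2)x^2 - 8x - 9/8
∇ Δ E_{1/2} f = -15x - 1/2
∇ f = -(15/2)x^2 + (29/2)x - 6
D f = -(15/2)x^2 + 7x
(∇ + D) f = -15x^2 + (43/2)x - 6
D (∇ + D) f = -30x + 43/2
Δ D (∇ + D) f = -30
E_{-1} Δ D (∇ + D) f = -30
Δ f = -(15/2)x^2 - (1/2)x + 1
E_{4/3} f = -(5/2)x^3 - (13/2)x^2 - 4x + 8/27
(Δ + E_{4/3}) f = -(5/2)x^3 - 14x^2 - (9/2)x + 35/27
D f = -(15/2)x^2 + 7x
D D f = -15x + 7
((Δ + E_{4/3}) + D^2) f = -(5/2)x^3 - 14x^2 - (39/2)x + 224/27
(∇ Δ E_{1/2} + E_{-1} Δ D (∇ + D) + ((Δ + E_{4/3}) + D^2)) f = -(5/2)x^3 - 14x^2 - (69/2)x - 1199/54

the result is g(x) = -(5/2)x^3 - 14x^2 - (69/2)x - 1199/54


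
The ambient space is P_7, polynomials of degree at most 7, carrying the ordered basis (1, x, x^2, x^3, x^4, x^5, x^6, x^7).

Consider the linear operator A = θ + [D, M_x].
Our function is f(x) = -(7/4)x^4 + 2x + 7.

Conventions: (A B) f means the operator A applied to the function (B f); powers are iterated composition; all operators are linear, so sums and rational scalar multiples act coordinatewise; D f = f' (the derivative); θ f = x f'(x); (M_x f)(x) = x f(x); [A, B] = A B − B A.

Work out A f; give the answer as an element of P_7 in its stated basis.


the result is g(x) = -(35/4)x^4 + 4x + 7

θ f = -7x^4 + 2x
M_x f = -(7/4)x^5 + 2x^2 + 7x
D M_x f = -(35/4)x^4 + 4x + 7
D f = -7x^3 + 2
M_x D f = -7x^4 + 2x
[D, M_x] f = -(7/4)x^4 + 2x + 7
(θ + [D, M_x]) f = -(35/4)x^4 + 4x + 7


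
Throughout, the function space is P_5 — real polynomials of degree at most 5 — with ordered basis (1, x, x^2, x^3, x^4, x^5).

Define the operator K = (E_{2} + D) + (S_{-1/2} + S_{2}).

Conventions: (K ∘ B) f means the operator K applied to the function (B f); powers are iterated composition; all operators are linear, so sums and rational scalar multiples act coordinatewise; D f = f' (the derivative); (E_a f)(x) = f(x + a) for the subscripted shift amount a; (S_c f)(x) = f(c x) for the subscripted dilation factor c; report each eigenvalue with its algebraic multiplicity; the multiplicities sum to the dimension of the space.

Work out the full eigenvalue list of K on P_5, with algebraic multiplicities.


image of 1: 3
image of x: (5/2)x + 3
image of x^2: (21/4)x^2 + 6x + 4
image of x^3: (71/8)x^3 + 9x^2 + 12x + 8
image of x^4: (273/16)x^4 + 12x^3 + 24x^2 + 32x + 16
image of x^5: (1055/32)x^5 + 15x^4 + 40x^3 + 80x^2 + 80x + 32
the matrix is upper triangular; its diagonal is (3, 5/2, 21/4, 71/8, 273/16, 1055/32)
for a triangular matrix the eigenvalues are the diagonal entries, with algebraic multiplicity their repetition count

λ = 5/2 (multiplicity 1), λ = 3 (multiplicity 1), λ = 21/4 (multiplicity 1), λ = 71/8 (multiplicity 1), λ = 273/16 (multiplicity 1), λ = 1055/32 (multiplicity 1)


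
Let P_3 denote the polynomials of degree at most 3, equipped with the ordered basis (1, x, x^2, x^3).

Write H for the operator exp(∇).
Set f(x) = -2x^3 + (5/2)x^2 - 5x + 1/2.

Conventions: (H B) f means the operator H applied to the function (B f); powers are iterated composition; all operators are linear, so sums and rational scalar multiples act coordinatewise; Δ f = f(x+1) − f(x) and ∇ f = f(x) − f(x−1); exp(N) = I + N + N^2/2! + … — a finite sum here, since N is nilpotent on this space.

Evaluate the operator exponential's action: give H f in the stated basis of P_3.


g(x) = -2x^3 - (7/2)x^2 - 5/2

order-1 term: -6x^2 + 11x - 19/2
order-2 term: -6x + 17/2
order-3 term: -2
the series for exp(∇) f terminates at order 3
exp(∇) f = -2x^3 - (7/2)x^2 - 5/2


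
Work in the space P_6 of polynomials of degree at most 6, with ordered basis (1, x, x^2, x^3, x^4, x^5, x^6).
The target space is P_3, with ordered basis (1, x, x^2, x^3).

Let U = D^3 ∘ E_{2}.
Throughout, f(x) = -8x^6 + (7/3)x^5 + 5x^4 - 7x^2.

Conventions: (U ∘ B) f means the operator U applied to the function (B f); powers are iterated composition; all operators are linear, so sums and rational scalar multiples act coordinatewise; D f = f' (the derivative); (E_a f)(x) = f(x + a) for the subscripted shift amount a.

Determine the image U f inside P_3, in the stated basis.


E_{2} f = -8x^6 - (281/3)x^5 - (1355/3)x^4 - (3440/3)x^3 - (4861/3)x^2 - (3652/3)x - 1156/3
D E_{2} f = -48x^5 - (1405/3)x^4 - (5420/3)x^3 - 3440x^2 - (9722/3)x - 3652/3
D D E_{2} f = -240x^4 - (5620/3)x^3 - 5420x^2 - 6880x - 9722/3
D D D E_{2} f = -960x^3 - 5620x^2 - 10840x - 6880

the result is g(x) = -960x^3 - 5620x^2 - 10840x - 6880


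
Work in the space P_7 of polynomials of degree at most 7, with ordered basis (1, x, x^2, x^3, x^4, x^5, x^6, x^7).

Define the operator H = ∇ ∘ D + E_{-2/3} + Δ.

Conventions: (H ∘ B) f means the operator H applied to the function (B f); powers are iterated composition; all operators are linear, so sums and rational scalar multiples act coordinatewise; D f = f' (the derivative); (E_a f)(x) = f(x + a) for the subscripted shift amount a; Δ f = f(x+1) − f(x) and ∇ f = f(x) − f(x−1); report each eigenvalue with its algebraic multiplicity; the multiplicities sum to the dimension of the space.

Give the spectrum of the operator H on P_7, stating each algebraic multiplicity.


λ = 1 (multiplicity 8)

image of 1: 1
image of x: x + 1/3
image of x^2: x^2 + (2/3)x + 31/9
image of x^3: x^3 + x^2 + (31/3)x - 62/27
image of x^4: x^4 + (4/3)x^3 + (62/3)x^2 - (248/27)x + 421/81
image of x^5: x^5 + (5/3)x^4 + (310/9)x^3 - (620/27)x^2 + (2105/81)x - 1004/243
image of x^6: x^6 + 2x^5 + (155/3)x^4 - (1240/27)x^3 + (2105/27)x^2 - (2008/81)x + 5167/729
image of x^7: x^7 + (7/3)x^6 + (217/3)x^5 - (2170/27)x^4 + (14735/81)x^3 - (7028/81)x^2 + (36169/729)x - 13250/2187
the matrix is upper triangular; its diagonal is (1, 1, 1, 1, 1, 1, 1, 1)
for a triangular matrix the eigenvalues are the diagonal entries, with algebraic multiplicity their repetition count


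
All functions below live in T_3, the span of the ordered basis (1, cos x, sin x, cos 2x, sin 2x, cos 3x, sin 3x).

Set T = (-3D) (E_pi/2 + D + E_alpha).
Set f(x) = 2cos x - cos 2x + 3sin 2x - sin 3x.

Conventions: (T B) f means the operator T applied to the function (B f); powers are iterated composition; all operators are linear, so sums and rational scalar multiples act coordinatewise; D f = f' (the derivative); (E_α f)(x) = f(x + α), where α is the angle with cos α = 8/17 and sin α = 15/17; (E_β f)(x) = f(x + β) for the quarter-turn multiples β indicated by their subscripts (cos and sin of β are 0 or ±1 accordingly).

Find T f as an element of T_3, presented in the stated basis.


E_pi/2 f = -2sin x + cos 2x - 3sin 2x + cos 3x
D f = -2sin x + 6cos 2x + 2sin 2x - 3cos 3x
E_alpha f = (16/17)cos x - (30/17)sin x + (881/289)cos 2x - (243/289)sin 2x + (495/4913)cos 3x + (4888/4913)sin 3x
(E_pi/2 + D + E_alpha) f = (16/17)cos x - (98/17)sin x + (2904/289)cos 2x - (532/289)sin 2x - (9331/4913)cos 3x + (4888/4913)sin 3x
D (E_pi/2 + D + E_alpha) f = -(98/17)cos x - (16/17)sin x - (1064/289)cos 2x - (5808/289)sin 2x + (14664/4913)cos 3x + (27993/4913)sin 3x
(-3D) (E_pi/2 + D + E_alpha) f = (294/17)cos x + (48/17)sin x + (3192/289)cos 2x + (17424/289)sin 2x - (43992/4913)cos 3x - (83979/4913)sin 3x

the result is g(x) = (294/17)cos x + (48/17)sin x + (3192/289)cos 2x + (17424/289)sin 2x - (43992/4913)cos 3x - (83979/4913)sin 3x


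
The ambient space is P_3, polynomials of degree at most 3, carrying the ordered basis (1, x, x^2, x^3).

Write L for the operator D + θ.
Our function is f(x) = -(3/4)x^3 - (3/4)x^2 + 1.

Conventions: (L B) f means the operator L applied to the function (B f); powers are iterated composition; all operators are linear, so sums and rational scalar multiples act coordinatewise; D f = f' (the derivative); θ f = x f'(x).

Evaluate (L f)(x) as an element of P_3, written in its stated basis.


the image equals g(x) = -(9/4)x^3 - (15/4)x^2 - (3/2)x

D f = -(9/4)x^2 - (3/2)x
θ f = -(9/4)x^3 - (3/2)x^2
(D + θ) f = -(9/4)x^3 - (15/4)x^2 - (3/2)x


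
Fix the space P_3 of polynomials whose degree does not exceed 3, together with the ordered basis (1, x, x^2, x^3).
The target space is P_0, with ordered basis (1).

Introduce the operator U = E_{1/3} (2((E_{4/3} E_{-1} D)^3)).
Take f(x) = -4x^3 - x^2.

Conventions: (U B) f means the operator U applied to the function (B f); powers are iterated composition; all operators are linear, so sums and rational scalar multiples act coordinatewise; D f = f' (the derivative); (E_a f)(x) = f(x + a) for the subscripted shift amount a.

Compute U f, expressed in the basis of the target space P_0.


the result is g(x) = -48

D f = -12x^2 - 2x
E_{-1} D f = -12x^2 + 22x - 10
E_{4/3} E_{-1} D f = -12x^2 - 10x - 2
D (E_{4/3} E_{-1} D) f = -24x - 10
E_{-1} D (E_{4/3} E_{-1} D) f = -24x + 14
E_{4/3} E_{-1} D (E_{4/3} E_{-1} D) f = -24x - 18
D (E_{4/3} E_{-1} D) (E_{4/3} E_{-1} D) f = -24
E_{-1} D (E_{4/3} E_{-1} D) (E_{4/3} E_{-1} D) f = -24
E_{4/3} E_{-1} D (E_{4/3} E_{-1} D) (E_{4/3} E_{-1} D) f = -24
(2((E_{4/3} E_{-1} D)^3)) f = -48
E_{1/3} (2((E_{4/3} E_{-1} D)^3)) f = -48


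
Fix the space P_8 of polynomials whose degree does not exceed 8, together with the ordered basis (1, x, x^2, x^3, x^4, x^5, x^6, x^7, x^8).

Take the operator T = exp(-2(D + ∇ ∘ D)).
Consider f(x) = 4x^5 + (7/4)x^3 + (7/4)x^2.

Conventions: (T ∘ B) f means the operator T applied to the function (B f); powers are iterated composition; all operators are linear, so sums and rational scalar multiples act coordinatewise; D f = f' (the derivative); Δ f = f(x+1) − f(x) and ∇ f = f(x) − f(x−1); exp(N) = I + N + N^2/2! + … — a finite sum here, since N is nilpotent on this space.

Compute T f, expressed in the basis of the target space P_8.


order-1 term: -40x^4 - 160x^3 + (459/2)x^2 - 188x + 87/2
order-2 term: 160x^3 + 960x^2 + 21x - 591
order-3 term: -320x^2 - 1920x - 974
order-4 term: 320x + 1280
order-5 term: -128
the series for exp(-2(D + ∇ ∘ D)) f terminates at order 5
exp(-2(D + ∇ ∘ D)) f = 4x^5 - 40x^4 + (7/4)x^3 + (3485/4)x^2 - 1767x - 739/2

g(x) = 4x^5 - 40x^4 + (7/4)x^3 + (3485/4)x^2 - 1767x - 739/2


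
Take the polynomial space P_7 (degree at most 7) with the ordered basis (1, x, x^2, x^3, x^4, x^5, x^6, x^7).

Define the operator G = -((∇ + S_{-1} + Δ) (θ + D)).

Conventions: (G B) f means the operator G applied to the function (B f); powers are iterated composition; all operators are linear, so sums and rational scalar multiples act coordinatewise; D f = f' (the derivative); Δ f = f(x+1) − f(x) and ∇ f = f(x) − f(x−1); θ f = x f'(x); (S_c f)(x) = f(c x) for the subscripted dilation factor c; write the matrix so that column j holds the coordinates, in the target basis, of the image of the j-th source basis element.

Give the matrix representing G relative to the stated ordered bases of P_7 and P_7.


image of 1: 0
image of x: x - 3
image of x^2: -2x^2 - 6x - 4
image of x^3: 3x^3 - 21x^2 - 12x - 6
image of x^4: -4x^4 - 28x^3 - 24x^2 - 32x - 8
image of x^5: 5x^5 - 55x^4 - 40x^3 - 100x^2 - 40x - 10
image of x^6: -6x^6 - 66x^5 - 60x^4 - 240x^3 - 120x^2 - 72x - 12
image of x^7: 7x^7 - 105x^6 - 84x^5 - 490x^4 - 280x^3 - 294x^2 - 84x - 14
each image's coordinates form column j of the matrix

the matrix is [[0, -3, -4, -6, -8, -10, -12, -14]; [0, 1, -6, -12, -32, -40, -72, -84]; [0, 0, -2, -21, -24, -100, -120, -294]; [0, 0, 0, 3, -28, -40, -240, -280]; [0, 0, 0, 0, -4, -55, -60, -490]; [0, 0, 0, 0, 0, 5, -66, -84]; [0, 0, 0, 0, 0, 0, -6, -105]; [0, 0, 0, 0, 0, 0, 0, 7]] (rows listed top to bottom)


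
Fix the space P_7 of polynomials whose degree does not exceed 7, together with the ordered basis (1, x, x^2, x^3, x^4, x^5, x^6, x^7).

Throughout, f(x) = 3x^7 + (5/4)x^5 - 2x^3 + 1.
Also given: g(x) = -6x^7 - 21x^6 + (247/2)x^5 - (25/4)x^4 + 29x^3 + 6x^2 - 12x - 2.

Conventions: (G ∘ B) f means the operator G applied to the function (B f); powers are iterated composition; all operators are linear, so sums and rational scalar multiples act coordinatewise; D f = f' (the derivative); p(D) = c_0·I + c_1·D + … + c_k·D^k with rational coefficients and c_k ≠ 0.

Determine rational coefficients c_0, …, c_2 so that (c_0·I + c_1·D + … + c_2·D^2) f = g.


D^0 f = 3x^7 + (5/4)x^5 - 2x^3 + 1
D^1 f = 21x^6 + (25/4)x^4 - 6x^2
D^2 f = 126x^5 + 25x^3 - 12x
matching coefficients of g against c_0 f + c_1 Df + … from the top degree down determines the c_i
solution: c_0 = -2, c_1 = -1, c_2 = 1

c_0 = -2, c_1 = -1, c_2 = 1


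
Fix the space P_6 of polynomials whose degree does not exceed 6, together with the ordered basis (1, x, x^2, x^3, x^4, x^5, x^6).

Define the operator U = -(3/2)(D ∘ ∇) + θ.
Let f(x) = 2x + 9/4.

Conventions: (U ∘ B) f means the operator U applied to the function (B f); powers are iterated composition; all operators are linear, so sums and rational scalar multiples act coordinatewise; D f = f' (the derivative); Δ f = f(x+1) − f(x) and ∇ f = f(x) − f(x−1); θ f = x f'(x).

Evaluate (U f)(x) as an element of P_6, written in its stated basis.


∇ f = 2
D ∇ f = 0
(-(3/2)(D ∘ ∇)) f = 0
θ f = 2x
(-(3/2)(D ∘ ∇) + θ) f = 2x

g(x) = 2x


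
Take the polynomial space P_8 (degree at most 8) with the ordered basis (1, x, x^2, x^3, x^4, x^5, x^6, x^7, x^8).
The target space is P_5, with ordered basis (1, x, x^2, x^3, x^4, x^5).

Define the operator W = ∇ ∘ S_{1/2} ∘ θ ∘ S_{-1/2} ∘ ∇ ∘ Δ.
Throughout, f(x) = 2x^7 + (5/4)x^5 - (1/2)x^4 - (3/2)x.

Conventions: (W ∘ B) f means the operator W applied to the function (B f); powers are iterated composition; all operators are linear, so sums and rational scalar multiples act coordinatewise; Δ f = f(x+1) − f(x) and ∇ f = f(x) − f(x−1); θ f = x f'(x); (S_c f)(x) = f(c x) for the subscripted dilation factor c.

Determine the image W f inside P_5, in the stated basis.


Δ f = 14x^6 + 42x^5 + (305/4)x^4 + (161/2)x^3 + (103/2)x^2 + (73/4)x + 5/4
∇ Δ f = 84x^5 + 165x^3 - 6x^2 + (81/2)x - 1
S_{-1/2} ∇ Δ f = -(21/8)x^5 - (165/8)x^3 - (3/2)x^2 - (81/4)x - 1
θ (S_{-1/2} ∘ ∇) Δ f = -(105/8)x^5 - (495/8)x^3 - 3x^2 - (81/4)x
S_{1/2} θ (S_{-1/2} ∘ ∇) Δ f = -(105/256)x^5 - (495/64)x^3 - (3/4)x^2 - (81/8)x
∇ (S_{1/2} ∘ θ ∘ S_{-1/2} ∘ ∇ ∘ Δ) f = -(525/256)x^4 + (525/128)x^3 - (3495/128)x^2 + (6081/256)x - 4485/256

the result is g(x) = -(525/256)x^4 + (525/128)x^3 - (3495/128)x^2 + (6081/256)x - 4485/256


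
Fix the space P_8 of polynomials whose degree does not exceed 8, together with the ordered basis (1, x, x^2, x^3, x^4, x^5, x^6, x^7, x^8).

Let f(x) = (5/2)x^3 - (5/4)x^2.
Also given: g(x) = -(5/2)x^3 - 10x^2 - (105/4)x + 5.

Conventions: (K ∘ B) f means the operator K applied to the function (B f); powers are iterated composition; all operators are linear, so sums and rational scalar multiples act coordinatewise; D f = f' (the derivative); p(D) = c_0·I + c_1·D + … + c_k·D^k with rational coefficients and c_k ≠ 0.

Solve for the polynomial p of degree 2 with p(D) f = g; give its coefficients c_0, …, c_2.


D^0 f = (5/2)x^3 - (5/4)x^2
D^1 f = (15/2)x^2 - (5/2)x
D^2 f = 15x - 5/2
matching coefficients of g against c_0 f + c_1 Df + … from the top degree down determines the c_i
solution: c_0 = -1, c_1 = -3/2, c_2 = -2

p(D) = -I − (3/2)·D − 2·D^2, i.e. c_0 = -1, c_1 = -3/2, c_2 = -2


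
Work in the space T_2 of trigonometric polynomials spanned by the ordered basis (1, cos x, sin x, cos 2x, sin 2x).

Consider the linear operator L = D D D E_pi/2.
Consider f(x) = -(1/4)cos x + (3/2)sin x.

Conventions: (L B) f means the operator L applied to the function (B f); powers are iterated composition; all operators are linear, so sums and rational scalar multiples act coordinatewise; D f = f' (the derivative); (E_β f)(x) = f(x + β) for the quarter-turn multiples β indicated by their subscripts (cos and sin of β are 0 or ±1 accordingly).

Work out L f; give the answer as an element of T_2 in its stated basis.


E_pi/2 f = (3/2)cos x + (1/4)sin x
D E_pi/2 f = (1/4)cos x - (3/2)sin x
D D E_pi/2 f = -(3/2)cos x - (1/4)sin x
D (D D) E_pi/2 f = -(1/4)cos x + (3/2)sin x

the image equals g(x) = -(1/4)cos x + (3/2)sin x


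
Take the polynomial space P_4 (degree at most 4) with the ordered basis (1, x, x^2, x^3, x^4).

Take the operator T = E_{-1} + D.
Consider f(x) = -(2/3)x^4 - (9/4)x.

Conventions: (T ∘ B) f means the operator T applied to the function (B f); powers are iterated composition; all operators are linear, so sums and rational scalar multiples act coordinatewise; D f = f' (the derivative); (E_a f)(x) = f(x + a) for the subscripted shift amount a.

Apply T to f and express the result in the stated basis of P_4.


the image equals g(x) = -(2/3)x^4 - 4x^2 + (5/12)x - 2/3

E_{-1} f = -(2/3)x^4 + (8/3)x^3 - 4x^2 + (5/12)x + 19/12
D f = -(8/3)x^3 - 9/4
(E_{-1} + D) f = -(2/3)x^4 - 4x^2 + (5/12)x - 2/3


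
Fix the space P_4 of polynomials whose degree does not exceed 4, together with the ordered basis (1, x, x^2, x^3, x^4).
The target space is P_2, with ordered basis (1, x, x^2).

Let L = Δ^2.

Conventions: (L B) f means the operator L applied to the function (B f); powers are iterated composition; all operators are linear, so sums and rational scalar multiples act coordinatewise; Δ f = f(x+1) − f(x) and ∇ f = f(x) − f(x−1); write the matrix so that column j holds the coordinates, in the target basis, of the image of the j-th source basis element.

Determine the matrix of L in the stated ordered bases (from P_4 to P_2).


the matrix is [[0, 0, 2, 6, 14]; [0, 0, 0, 6, 24]; [0, 0, 0, 0, 12]] (rows listed top to bottom)

image of 1: 0
image of x: 0
image of x^2: 2
image of x^3: 6x + 6
image of x^4: 12x^2 + 24x + 14
each image's coordinates form column j of the matrix


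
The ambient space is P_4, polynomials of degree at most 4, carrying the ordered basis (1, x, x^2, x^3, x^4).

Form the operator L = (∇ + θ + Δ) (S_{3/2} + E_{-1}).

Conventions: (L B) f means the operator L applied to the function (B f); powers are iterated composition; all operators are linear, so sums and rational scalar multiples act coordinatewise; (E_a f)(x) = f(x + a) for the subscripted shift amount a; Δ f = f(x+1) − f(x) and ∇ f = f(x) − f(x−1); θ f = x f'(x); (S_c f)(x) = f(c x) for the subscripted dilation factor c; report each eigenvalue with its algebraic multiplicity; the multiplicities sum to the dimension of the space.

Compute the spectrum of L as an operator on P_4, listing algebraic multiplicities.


image of 1: 0
image of x: (5/2)x + 5
image of x^2: (13/2)x^2 + 11x - 4
image of x^3: (105/8)x^3 + (81/4)x^2 - 9x + 59/4
image of x^4: (97/4)x^4 + (73/2)x^3 - 12x^2 + (137/2)x - 16
the matrix is upper triangular; its diagonal is (0, 5/2, 13/2, 105/8, 97/4)
for a triangular matrix the eigenvalues are the diagonal entries, with algebraic multiplicity their repetition count

λ = 0 (multiplicity 1), λ = 5/2 (multiplicity 1), λ = 13/2 (multiplicity 1), λ = 105/8 (multiplicity 1), λ = 97/4 (multiplicity 1)


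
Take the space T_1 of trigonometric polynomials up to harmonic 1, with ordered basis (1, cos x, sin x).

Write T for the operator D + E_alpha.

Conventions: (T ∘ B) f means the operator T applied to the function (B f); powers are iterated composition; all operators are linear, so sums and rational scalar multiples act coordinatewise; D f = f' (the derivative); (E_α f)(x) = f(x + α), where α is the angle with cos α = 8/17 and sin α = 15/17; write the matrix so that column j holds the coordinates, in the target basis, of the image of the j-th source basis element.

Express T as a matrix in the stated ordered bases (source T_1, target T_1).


the matrix is [[1, 0, 0]; [0, 8/17, 32/17]; [0, -32/17, 8/17]] (rows listed top to bottom)

image of 1: 1
image of cos x: (8/17)cos x - (32/17)sin x
image of sin x: (32/17)cos x + (8/17)sin x
each image's coordinates form column j of the matrix


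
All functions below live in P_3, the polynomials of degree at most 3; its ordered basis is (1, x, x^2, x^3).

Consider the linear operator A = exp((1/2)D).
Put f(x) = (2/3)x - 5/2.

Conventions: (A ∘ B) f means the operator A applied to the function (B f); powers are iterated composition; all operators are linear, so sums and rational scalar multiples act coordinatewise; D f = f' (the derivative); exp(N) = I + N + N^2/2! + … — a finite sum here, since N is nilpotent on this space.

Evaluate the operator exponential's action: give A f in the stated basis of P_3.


order-1 term: 1/3
the series for exp((1/2)D) f terminates at order 1
exp((1/2)D) f = (2/3)x - 13/6

g(x) = (2/3)x - 13/6


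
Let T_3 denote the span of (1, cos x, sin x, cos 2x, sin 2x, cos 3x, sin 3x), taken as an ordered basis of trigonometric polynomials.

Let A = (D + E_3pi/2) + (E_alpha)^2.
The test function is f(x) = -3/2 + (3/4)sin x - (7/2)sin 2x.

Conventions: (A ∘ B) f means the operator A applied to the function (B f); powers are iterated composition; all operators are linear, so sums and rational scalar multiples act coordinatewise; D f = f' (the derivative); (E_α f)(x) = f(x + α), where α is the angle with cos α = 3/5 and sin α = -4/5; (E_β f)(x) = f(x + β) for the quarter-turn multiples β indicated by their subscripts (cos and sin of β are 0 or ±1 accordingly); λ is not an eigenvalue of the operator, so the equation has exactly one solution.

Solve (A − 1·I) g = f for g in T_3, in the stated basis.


write g with unknown coordinates in the stated basis and equate coefficients in (A − 1·I) g = f
solving from the highest basis element down gives g = -3/2 + (9/32)cos x - (3/8)sin x + (5551/9077)cos 2x + (12439/18154)sin 2x
check: A g = -3 + (9/32)cos x + (3/8)sin x + (5551/9077)cos 2x - (25550/9077)sin 2x
so A g − 1·g = -3/2 + (3/4)sin x - (7/2)sin 2x = f ✓

the image equals g(x) = -3/2 + (9/32)cos x - (3/8)sin x + (5551/9077)cos 2x + (12439/18154)sin 2x
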